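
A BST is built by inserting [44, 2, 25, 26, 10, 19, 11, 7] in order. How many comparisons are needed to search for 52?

Search path for 52: 44
Found: False
Comparisons: 1


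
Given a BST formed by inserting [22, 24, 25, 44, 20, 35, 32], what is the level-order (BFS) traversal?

Tree insertion order: [22, 24, 25, 44, 20, 35, 32]
Tree (level-order array): [22, 20, 24, None, None, None, 25, None, 44, 35, None, 32]
BFS from the root, enqueuing left then right child of each popped node:
  queue [22] -> pop 22, enqueue [20, 24], visited so far: [22]
  queue [20, 24] -> pop 20, enqueue [none], visited so far: [22, 20]
  queue [24] -> pop 24, enqueue [25], visited so far: [22, 20, 24]
  queue [25] -> pop 25, enqueue [44], visited so far: [22, 20, 24, 25]
  queue [44] -> pop 44, enqueue [35], visited so far: [22, 20, 24, 25, 44]
  queue [35] -> pop 35, enqueue [32], visited so far: [22, 20, 24, 25, 44, 35]
  queue [32] -> pop 32, enqueue [none], visited so far: [22, 20, 24, 25, 44, 35, 32]
Result: [22, 20, 24, 25, 44, 35, 32]


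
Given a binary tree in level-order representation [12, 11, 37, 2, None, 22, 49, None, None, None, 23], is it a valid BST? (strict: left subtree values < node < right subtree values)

Level-order array: [12, 11, 37, 2, None, 22, 49, None, None, None, 23]
Validate using subtree bounds (lo, hi): at each node, require lo < value < hi,
then recurse left with hi=value and right with lo=value.
Preorder trace (stopping at first violation):
  at node 12 with bounds (-inf, +inf): OK
  at node 11 with bounds (-inf, 12): OK
  at node 2 with bounds (-inf, 11): OK
  at node 37 with bounds (12, +inf): OK
  at node 22 with bounds (12, 37): OK
  at node 23 with bounds (22, 37): OK
  at node 49 with bounds (37, +inf): OK
No violation found at any node.
Result: Valid BST


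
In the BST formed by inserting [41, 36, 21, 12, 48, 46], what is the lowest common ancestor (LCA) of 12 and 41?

Tree insertion order: [41, 36, 21, 12, 48, 46]
Tree (level-order array): [41, 36, 48, 21, None, 46, None, 12]
In a BST, the LCA of p=12, q=41 is the first node v on the
root-to-leaf path with p <= v <= q (go left if both < v, right if both > v).
Walk from root:
  at 41: 12 <= 41 <= 41, this is the LCA
LCA = 41


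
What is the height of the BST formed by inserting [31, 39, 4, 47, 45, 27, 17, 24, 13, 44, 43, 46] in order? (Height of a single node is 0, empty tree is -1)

Insertion order: [31, 39, 4, 47, 45, 27, 17, 24, 13, 44, 43, 46]
Tree (level-order array): [31, 4, 39, None, 27, None, 47, 17, None, 45, None, 13, 24, 44, 46, None, None, None, None, 43]
Compute height bottom-up (empty subtree = -1):
  height(13) = 1 + max(-1, -1) = 0
  height(24) = 1 + max(-1, -1) = 0
  height(17) = 1 + max(0, 0) = 1
  height(27) = 1 + max(1, -1) = 2
  height(4) = 1 + max(-1, 2) = 3
  height(43) = 1 + max(-1, -1) = 0
  height(44) = 1 + max(0, -1) = 1
  height(46) = 1 + max(-1, -1) = 0
  height(45) = 1 + max(1, 0) = 2
  height(47) = 1 + max(2, -1) = 3
  height(39) = 1 + max(-1, 3) = 4
  height(31) = 1 + max(3, 4) = 5
Height = 5


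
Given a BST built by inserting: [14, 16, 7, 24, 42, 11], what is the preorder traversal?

Tree insertion order: [14, 16, 7, 24, 42, 11]
Tree (level-order array): [14, 7, 16, None, 11, None, 24, None, None, None, 42]
Preorder traversal: [14, 7, 11, 16, 24, 42]


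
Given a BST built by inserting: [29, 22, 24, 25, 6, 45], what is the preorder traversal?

Tree insertion order: [29, 22, 24, 25, 6, 45]
Tree (level-order array): [29, 22, 45, 6, 24, None, None, None, None, None, 25]
Preorder traversal: [29, 22, 6, 24, 25, 45]


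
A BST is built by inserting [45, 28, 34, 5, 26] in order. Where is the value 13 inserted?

Starting tree (level order): [45, 28, None, 5, 34, None, 26]
Insertion path: 45 -> 28 -> 5 -> 26
Result: insert 13 as left child of 26
Final tree (level order): [45, 28, None, 5, 34, None, 26, None, None, 13]


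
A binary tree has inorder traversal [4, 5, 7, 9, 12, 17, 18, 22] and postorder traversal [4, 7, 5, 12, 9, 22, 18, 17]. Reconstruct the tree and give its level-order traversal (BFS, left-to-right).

Inorder:   [4, 5, 7, 9, 12, 17, 18, 22]
Postorder: [4, 7, 5, 12, 9, 22, 18, 17]
Algorithm: postorder visits root last, so walk postorder right-to-left;
each value is the root of the current inorder slice — split it at that
value, recurse on the right subtree first, then the left.
Recursive splits:
  root=17; inorder splits into left=[4, 5, 7, 9, 12], right=[18, 22]
  root=18; inorder splits into left=[], right=[22]
  root=22; inorder splits into left=[], right=[]
  root=9; inorder splits into left=[4, 5, 7], right=[12]
  root=12; inorder splits into left=[], right=[]
  root=5; inorder splits into left=[4], right=[7]
  root=7; inorder splits into left=[], right=[]
  root=4; inorder splits into left=[], right=[]
Reconstructed level-order: [17, 9, 18, 5, 12, 22, 4, 7]


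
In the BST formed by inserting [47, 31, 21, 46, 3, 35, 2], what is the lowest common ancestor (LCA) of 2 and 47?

Tree insertion order: [47, 31, 21, 46, 3, 35, 2]
Tree (level-order array): [47, 31, None, 21, 46, 3, None, 35, None, 2]
In a BST, the LCA of p=2, q=47 is the first node v on the
root-to-leaf path with p <= v <= q (go left if both < v, right if both > v).
Walk from root:
  at 47: 2 <= 47 <= 47, this is the LCA
LCA = 47


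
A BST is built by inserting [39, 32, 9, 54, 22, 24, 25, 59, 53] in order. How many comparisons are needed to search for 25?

Search path for 25: 39 -> 32 -> 9 -> 22 -> 24 -> 25
Found: True
Comparisons: 6


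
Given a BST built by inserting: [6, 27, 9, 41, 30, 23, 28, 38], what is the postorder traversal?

Tree insertion order: [6, 27, 9, 41, 30, 23, 28, 38]
Tree (level-order array): [6, None, 27, 9, 41, None, 23, 30, None, None, None, 28, 38]
Postorder traversal: [23, 9, 28, 38, 30, 41, 27, 6]


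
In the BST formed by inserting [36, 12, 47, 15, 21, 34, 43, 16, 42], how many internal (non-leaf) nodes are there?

Tree built from: [36, 12, 47, 15, 21, 34, 43, 16, 42]
Tree (level-order array): [36, 12, 47, None, 15, 43, None, None, 21, 42, None, 16, 34]
Rule: An internal node has at least one child.
Per-node child counts:
  node 36: 2 child(ren)
  node 12: 1 child(ren)
  node 15: 1 child(ren)
  node 21: 2 child(ren)
  node 16: 0 child(ren)
  node 34: 0 child(ren)
  node 47: 1 child(ren)
  node 43: 1 child(ren)
  node 42: 0 child(ren)
Matching nodes: [36, 12, 15, 21, 47, 43]
Count of internal (non-leaf) nodes: 6


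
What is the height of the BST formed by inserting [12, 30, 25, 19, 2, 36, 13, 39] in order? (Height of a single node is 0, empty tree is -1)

Insertion order: [12, 30, 25, 19, 2, 36, 13, 39]
Tree (level-order array): [12, 2, 30, None, None, 25, 36, 19, None, None, 39, 13]
Compute height bottom-up (empty subtree = -1):
  height(2) = 1 + max(-1, -1) = 0
  height(13) = 1 + max(-1, -1) = 0
  height(19) = 1 + max(0, -1) = 1
  height(25) = 1 + max(1, -1) = 2
  height(39) = 1 + max(-1, -1) = 0
  height(36) = 1 + max(-1, 0) = 1
  height(30) = 1 + max(2, 1) = 3
  height(12) = 1 + max(0, 3) = 4
Height = 4


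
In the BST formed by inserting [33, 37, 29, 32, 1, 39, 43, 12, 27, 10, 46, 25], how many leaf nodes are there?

Tree built from: [33, 37, 29, 32, 1, 39, 43, 12, 27, 10, 46, 25]
Tree (level-order array): [33, 29, 37, 1, 32, None, 39, None, 12, None, None, None, 43, 10, 27, None, 46, None, None, 25]
Rule: A leaf has 0 children.
Per-node child counts:
  node 33: 2 child(ren)
  node 29: 2 child(ren)
  node 1: 1 child(ren)
  node 12: 2 child(ren)
  node 10: 0 child(ren)
  node 27: 1 child(ren)
  node 25: 0 child(ren)
  node 32: 0 child(ren)
  node 37: 1 child(ren)
  node 39: 1 child(ren)
  node 43: 1 child(ren)
  node 46: 0 child(ren)
Matching nodes: [10, 25, 32, 46]
Count of leaf nodes: 4


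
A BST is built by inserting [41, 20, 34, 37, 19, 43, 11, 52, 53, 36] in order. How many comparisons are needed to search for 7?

Search path for 7: 41 -> 20 -> 19 -> 11
Found: False
Comparisons: 4


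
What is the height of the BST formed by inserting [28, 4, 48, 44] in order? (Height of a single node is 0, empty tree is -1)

Insertion order: [28, 4, 48, 44]
Tree (level-order array): [28, 4, 48, None, None, 44]
Compute height bottom-up (empty subtree = -1):
  height(4) = 1 + max(-1, -1) = 0
  height(44) = 1 + max(-1, -1) = 0
  height(48) = 1 + max(0, -1) = 1
  height(28) = 1 + max(0, 1) = 2
Height = 2


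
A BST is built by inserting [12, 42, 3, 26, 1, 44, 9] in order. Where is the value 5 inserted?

Starting tree (level order): [12, 3, 42, 1, 9, 26, 44]
Insertion path: 12 -> 3 -> 9
Result: insert 5 as left child of 9
Final tree (level order): [12, 3, 42, 1, 9, 26, 44, None, None, 5]


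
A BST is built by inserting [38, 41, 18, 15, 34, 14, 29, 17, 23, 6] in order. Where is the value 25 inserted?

Starting tree (level order): [38, 18, 41, 15, 34, None, None, 14, 17, 29, None, 6, None, None, None, 23]
Insertion path: 38 -> 18 -> 34 -> 29 -> 23
Result: insert 25 as right child of 23
Final tree (level order): [38, 18, 41, 15, 34, None, None, 14, 17, 29, None, 6, None, None, None, 23, None, None, None, None, 25]


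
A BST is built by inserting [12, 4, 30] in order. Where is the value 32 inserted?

Starting tree (level order): [12, 4, 30]
Insertion path: 12 -> 30
Result: insert 32 as right child of 30
Final tree (level order): [12, 4, 30, None, None, None, 32]


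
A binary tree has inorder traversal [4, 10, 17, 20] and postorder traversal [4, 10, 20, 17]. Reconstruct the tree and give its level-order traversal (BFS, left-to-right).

Inorder:   [4, 10, 17, 20]
Postorder: [4, 10, 20, 17]
Algorithm: postorder visits root last, so walk postorder right-to-left;
each value is the root of the current inorder slice — split it at that
value, recurse on the right subtree first, then the left.
Recursive splits:
  root=17; inorder splits into left=[4, 10], right=[20]
  root=20; inorder splits into left=[], right=[]
  root=10; inorder splits into left=[4], right=[]
  root=4; inorder splits into left=[], right=[]
Reconstructed level-order: [17, 10, 20, 4]


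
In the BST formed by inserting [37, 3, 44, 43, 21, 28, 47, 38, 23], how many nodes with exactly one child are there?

Tree built from: [37, 3, 44, 43, 21, 28, 47, 38, 23]
Tree (level-order array): [37, 3, 44, None, 21, 43, 47, None, 28, 38, None, None, None, 23]
Rule: These are nodes with exactly 1 non-null child.
Per-node child counts:
  node 37: 2 child(ren)
  node 3: 1 child(ren)
  node 21: 1 child(ren)
  node 28: 1 child(ren)
  node 23: 0 child(ren)
  node 44: 2 child(ren)
  node 43: 1 child(ren)
  node 38: 0 child(ren)
  node 47: 0 child(ren)
Matching nodes: [3, 21, 28, 43]
Count of nodes with exactly one child: 4


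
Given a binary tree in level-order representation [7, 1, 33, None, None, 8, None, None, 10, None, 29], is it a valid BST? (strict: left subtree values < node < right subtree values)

Level-order array: [7, 1, 33, None, None, 8, None, None, 10, None, 29]
Validate using subtree bounds (lo, hi): at each node, require lo < value < hi,
then recurse left with hi=value and right with lo=value.
Preorder trace (stopping at first violation):
  at node 7 with bounds (-inf, +inf): OK
  at node 1 with bounds (-inf, 7): OK
  at node 33 with bounds (7, +inf): OK
  at node 8 with bounds (7, 33): OK
  at node 10 with bounds (8, 33): OK
  at node 29 with bounds (10, 33): OK
No violation found at any node.
Result: Valid BST


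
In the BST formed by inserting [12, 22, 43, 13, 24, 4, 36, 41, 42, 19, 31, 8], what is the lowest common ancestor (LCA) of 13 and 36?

Tree insertion order: [12, 22, 43, 13, 24, 4, 36, 41, 42, 19, 31, 8]
Tree (level-order array): [12, 4, 22, None, 8, 13, 43, None, None, None, 19, 24, None, None, None, None, 36, 31, 41, None, None, None, 42]
In a BST, the LCA of p=13, q=36 is the first node v on the
root-to-leaf path with p <= v <= q (go left if both < v, right if both > v).
Walk from root:
  at 12: both 13 and 36 > 12, go right
  at 22: 13 <= 22 <= 36, this is the LCA
LCA = 22


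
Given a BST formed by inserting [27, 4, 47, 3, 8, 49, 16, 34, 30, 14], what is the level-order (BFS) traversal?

Tree insertion order: [27, 4, 47, 3, 8, 49, 16, 34, 30, 14]
Tree (level-order array): [27, 4, 47, 3, 8, 34, 49, None, None, None, 16, 30, None, None, None, 14]
BFS from the root, enqueuing left then right child of each popped node:
  queue [27] -> pop 27, enqueue [4, 47], visited so far: [27]
  queue [4, 47] -> pop 4, enqueue [3, 8], visited so far: [27, 4]
  queue [47, 3, 8] -> pop 47, enqueue [34, 49], visited so far: [27, 4, 47]
  queue [3, 8, 34, 49] -> pop 3, enqueue [none], visited so far: [27, 4, 47, 3]
  queue [8, 34, 49] -> pop 8, enqueue [16], visited so far: [27, 4, 47, 3, 8]
  queue [34, 49, 16] -> pop 34, enqueue [30], visited so far: [27, 4, 47, 3, 8, 34]
  queue [49, 16, 30] -> pop 49, enqueue [none], visited so far: [27, 4, 47, 3, 8, 34, 49]
  queue [16, 30] -> pop 16, enqueue [14], visited so far: [27, 4, 47, 3, 8, 34, 49, 16]
  queue [30, 14] -> pop 30, enqueue [none], visited so far: [27, 4, 47, 3, 8, 34, 49, 16, 30]
  queue [14] -> pop 14, enqueue [none], visited so far: [27, 4, 47, 3, 8, 34, 49, 16, 30, 14]
Result: [27, 4, 47, 3, 8, 34, 49, 16, 30, 14]


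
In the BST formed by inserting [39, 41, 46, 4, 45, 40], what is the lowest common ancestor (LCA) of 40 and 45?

Tree insertion order: [39, 41, 46, 4, 45, 40]
Tree (level-order array): [39, 4, 41, None, None, 40, 46, None, None, 45]
In a BST, the LCA of p=40, q=45 is the first node v on the
root-to-leaf path with p <= v <= q (go left if both < v, right if both > v).
Walk from root:
  at 39: both 40 and 45 > 39, go right
  at 41: 40 <= 41 <= 45, this is the LCA
LCA = 41


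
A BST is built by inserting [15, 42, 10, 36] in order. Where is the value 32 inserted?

Starting tree (level order): [15, 10, 42, None, None, 36]
Insertion path: 15 -> 42 -> 36
Result: insert 32 as left child of 36
Final tree (level order): [15, 10, 42, None, None, 36, None, 32]


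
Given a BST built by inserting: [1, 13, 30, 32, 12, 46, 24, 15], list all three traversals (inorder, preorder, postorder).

Tree insertion order: [1, 13, 30, 32, 12, 46, 24, 15]
Tree (level-order array): [1, None, 13, 12, 30, None, None, 24, 32, 15, None, None, 46]
Inorder (L, root, R): [1, 12, 13, 15, 24, 30, 32, 46]
Preorder (root, L, R): [1, 13, 12, 30, 24, 15, 32, 46]
Postorder (L, R, root): [12, 15, 24, 46, 32, 30, 13, 1]


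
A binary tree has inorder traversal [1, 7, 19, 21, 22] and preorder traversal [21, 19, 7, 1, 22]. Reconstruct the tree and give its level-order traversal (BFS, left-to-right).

Inorder:  [1, 7, 19, 21, 22]
Preorder: [21, 19, 7, 1, 22]
Algorithm: preorder visits root first, so consume preorder in order;
for each root, split the current inorder slice at that value into
left-subtree inorder and right-subtree inorder, then recurse.
Recursive splits:
  root=21; inorder splits into left=[1, 7, 19], right=[22]
  root=19; inorder splits into left=[1, 7], right=[]
  root=7; inorder splits into left=[1], right=[]
  root=1; inorder splits into left=[], right=[]
  root=22; inorder splits into left=[], right=[]
Reconstructed level-order: [21, 19, 22, 7, 1]


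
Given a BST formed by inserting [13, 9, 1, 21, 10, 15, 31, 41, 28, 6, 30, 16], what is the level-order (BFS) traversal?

Tree insertion order: [13, 9, 1, 21, 10, 15, 31, 41, 28, 6, 30, 16]
Tree (level-order array): [13, 9, 21, 1, 10, 15, 31, None, 6, None, None, None, 16, 28, 41, None, None, None, None, None, 30]
BFS from the root, enqueuing left then right child of each popped node:
  queue [13] -> pop 13, enqueue [9, 21], visited so far: [13]
  queue [9, 21] -> pop 9, enqueue [1, 10], visited so far: [13, 9]
  queue [21, 1, 10] -> pop 21, enqueue [15, 31], visited so far: [13, 9, 21]
  queue [1, 10, 15, 31] -> pop 1, enqueue [6], visited so far: [13, 9, 21, 1]
  queue [10, 15, 31, 6] -> pop 10, enqueue [none], visited so far: [13, 9, 21, 1, 10]
  queue [15, 31, 6] -> pop 15, enqueue [16], visited so far: [13, 9, 21, 1, 10, 15]
  queue [31, 6, 16] -> pop 31, enqueue [28, 41], visited so far: [13, 9, 21, 1, 10, 15, 31]
  queue [6, 16, 28, 41] -> pop 6, enqueue [none], visited so far: [13, 9, 21, 1, 10, 15, 31, 6]
  queue [16, 28, 41] -> pop 16, enqueue [none], visited so far: [13, 9, 21, 1, 10, 15, 31, 6, 16]
  queue [28, 41] -> pop 28, enqueue [30], visited so far: [13, 9, 21, 1, 10, 15, 31, 6, 16, 28]
  queue [41, 30] -> pop 41, enqueue [none], visited so far: [13, 9, 21, 1, 10, 15, 31, 6, 16, 28, 41]
  queue [30] -> pop 30, enqueue [none], visited so far: [13, 9, 21, 1, 10, 15, 31, 6, 16, 28, 41, 30]
Result: [13, 9, 21, 1, 10, 15, 31, 6, 16, 28, 41, 30]


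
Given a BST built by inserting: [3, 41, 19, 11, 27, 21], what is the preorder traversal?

Tree insertion order: [3, 41, 19, 11, 27, 21]
Tree (level-order array): [3, None, 41, 19, None, 11, 27, None, None, 21]
Preorder traversal: [3, 41, 19, 11, 27, 21]


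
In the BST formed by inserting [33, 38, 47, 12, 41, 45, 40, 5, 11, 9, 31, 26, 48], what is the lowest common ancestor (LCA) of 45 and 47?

Tree insertion order: [33, 38, 47, 12, 41, 45, 40, 5, 11, 9, 31, 26, 48]
Tree (level-order array): [33, 12, 38, 5, 31, None, 47, None, 11, 26, None, 41, 48, 9, None, None, None, 40, 45]
In a BST, the LCA of p=45, q=47 is the first node v on the
root-to-leaf path with p <= v <= q (go left if both < v, right if both > v).
Walk from root:
  at 33: both 45 and 47 > 33, go right
  at 38: both 45 and 47 > 38, go right
  at 47: 45 <= 47 <= 47, this is the LCA
LCA = 47


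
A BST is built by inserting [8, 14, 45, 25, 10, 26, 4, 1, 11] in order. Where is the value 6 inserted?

Starting tree (level order): [8, 4, 14, 1, None, 10, 45, None, None, None, 11, 25, None, None, None, None, 26]
Insertion path: 8 -> 4
Result: insert 6 as right child of 4
Final tree (level order): [8, 4, 14, 1, 6, 10, 45, None, None, None, None, None, 11, 25, None, None, None, None, 26]


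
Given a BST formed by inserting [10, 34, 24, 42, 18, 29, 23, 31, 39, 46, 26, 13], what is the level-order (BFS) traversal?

Tree insertion order: [10, 34, 24, 42, 18, 29, 23, 31, 39, 46, 26, 13]
Tree (level-order array): [10, None, 34, 24, 42, 18, 29, 39, 46, 13, 23, 26, 31]
BFS from the root, enqueuing left then right child of each popped node:
  queue [10] -> pop 10, enqueue [34], visited so far: [10]
  queue [34] -> pop 34, enqueue [24, 42], visited so far: [10, 34]
  queue [24, 42] -> pop 24, enqueue [18, 29], visited so far: [10, 34, 24]
  queue [42, 18, 29] -> pop 42, enqueue [39, 46], visited so far: [10, 34, 24, 42]
  queue [18, 29, 39, 46] -> pop 18, enqueue [13, 23], visited so far: [10, 34, 24, 42, 18]
  queue [29, 39, 46, 13, 23] -> pop 29, enqueue [26, 31], visited so far: [10, 34, 24, 42, 18, 29]
  queue [39, 46, 13, 23, 26, 31] -> pop 39, enqueue [none], visited so far: [10, 34, 24, 42, 18, 29, 39]
  queue [46, 13, 23, 26, 31] -> pop 46, enqueue [none], visited so far: [10, 34, 24, 42, 18, 29, 39, 46]
  queue [13, 23, 26, 31] -> pop 13, enqueue [none], visited so far: [10, 34, 24, 42, 18, 29, 39, 46, 13]
  queue [23, 26, 31] -> pop 23, enqueue [none], visited so far: [10, 34, 24, 42, 18, 29, 39, 46, 13, 23]
  queue [26, 31] -> pop 26, enqueue [none], visited so far: [10, 34, 24, 42, 18, 29, 39, 46, 13, 23, 26]
  queue [31] -> pop 31, enqueue [none], visited so far: [10, 34, 24, 42, 18, 29, 39, 46, 13, 23, 26, 31]
Result: [10, 34, 24, 42, 18, 29, 39, 46, 13, 23, 26, 31]


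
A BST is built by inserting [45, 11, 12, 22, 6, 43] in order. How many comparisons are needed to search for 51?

Search path for 51: 45
Found: False
Comparisons: 1


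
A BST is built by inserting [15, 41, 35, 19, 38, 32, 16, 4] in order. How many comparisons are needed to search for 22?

Search path for 22: 15 -> 41 -> 35 -> 19 -> 32
Found: False
Comparisons: 5


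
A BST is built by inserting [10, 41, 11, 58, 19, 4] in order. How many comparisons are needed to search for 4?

Search path for 4: 10 -> 4
Found: True
Comparisons: 2


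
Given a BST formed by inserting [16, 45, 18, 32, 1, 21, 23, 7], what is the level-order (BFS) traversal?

Tree insertion order: [16, 45, 18, 32, 1, 21, 23, 7]
Tree (level-order array): [16, 1, 45, None, 7, 18, None, None, None, None, 32, 21, None, None, 23]
BFS from the root, enqueuing left then right child of each popped node:
  queue [16] -> pop 16, enqueue [1, 45], visited so far: [16]
  queue [1, 45] -> pop 1, enqueue [7], visited so far: [16, 1]
  queue [45, 7] -> pop 45, enqueue [18], visited so far: [16, 1, 45]
  queue [7, 18] -> pop 7, enqueue [none], visited so far: [16, 1, 45, 7]
  queue [18] -> pop 18, enqueue [32], visited so far: [16, 1, 45, 7, 18]
  queue [32] -> pop 32, enqueue [21], visited so far: [16, 1, 45, 7, 18, 32]
  queue [21] -> pop 21, enqueue [23], visited so far: [16, 1, 45, 7, 18, 32, 21]
  queue [23] -> pop 23, enqueue [none], visited so far: [16, 1, 45, 7, 18, 32, 21, 23]
Result: [16, 1, 45, 7, 18, 32, 21, 23]


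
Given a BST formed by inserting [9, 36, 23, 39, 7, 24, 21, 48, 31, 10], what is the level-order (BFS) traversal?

Tree insertion order: [9, 36, 23, 39, 7, 24, 21, 48, 31, 10]
Tree (level-order array): [9, 7, 36, None, None, 23, 39, 21, 24, None, 48, 10, None, None, 31]
BFS from the root, enqueuing left then right child of each popped node:
  queue [9] -> pop 9, enqueue [7, 36], visited so far: [9]
  queue [7, 36] -> pop 7, enqueue [none], visited so far: [9, 7]
  queue [36] -> pop 36, enqueue [23, 39], visited so far: [9, 7, 36]
  queue [23, 39] -> pop 23, enqueue [21, 24], visited so far: [9, 7, 36, 23]
  queue [39, 21, 24] -> pop 39, enqueue [48], visited so far: [9, 7, 36, 23, 39]
  queue [21, 24, 48] -> pop 21, enqueue [10], visited so far: [9, 7, 36, 23, 39, 21]
  queue [24, 48, 10] -> pop 24, enqueue [31], visited so far: [9, 7, 36, 23, 39, 21, 24]
  queue [48, 10, 31] -> pop 48, enqueue [none], visited so far: [9, 7, 36, 23, 39, 21, 24, 48]
  queue [10, 31] -> pop 10, enqueue [none], visited so far: [9, 7, 36, 23, 39, 21, 24, 48, 10]
  queue [31] -> pop 31, enqueue [none], visited so far: [9, 7, 36, 23, 39, 21, 24, 48, 10, 31]
Result: [9, 7, 36, 23, 39, 21, 24, 48, 10, 31]


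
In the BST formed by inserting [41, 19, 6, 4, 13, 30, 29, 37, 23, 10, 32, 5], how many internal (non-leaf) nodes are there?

Tree built from: [41, 19, 6, 4, 13, 30, 29, 37, 23, 10, 32, 5]
Tree (level-order array): [41, 19, None, 6, 30, 4, 13, 29, 37, None, 5, 10, None, 23, None, 32]
Rule: An internal node has at least one child.
Per-node child counts:
  node 41: 1 child(ren)
  node 19: 2 child(ren)
  node 6: 2 child(ren)
  node 4: 1 child(ren)
  node 5: 0 child(ren)
  node 13: 1 child(ren)
  node 10: 0 child(ren)
  node 30: 2 child(ren)
  node 29: 1 child(ren)
  node 23: 0 child(ren)
  node 37: 1 child(ren)
  node 32: 0 child(ren)
Matching nodes: [41, 19, 6, 4, 13, 30, 29, 37]
Count of internal (non-leaf) nodes: 8


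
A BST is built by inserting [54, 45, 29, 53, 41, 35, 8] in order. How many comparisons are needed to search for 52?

Search path for 52: 54 -> 45 -> 53
Found: False
Comparisons: 3


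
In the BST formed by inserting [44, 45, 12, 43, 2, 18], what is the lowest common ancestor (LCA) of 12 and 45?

Tree insertion order: [44, 45, 12, 43, 2, 18]
Tree (level-order array): [44, 12, 45, 2, 43, None, None, None, None, 18]
In a BST, the LCA of p=12, q=45 is the first node v on the
root-to-leaf path with p <= v <= q (go left if both < v, right if both > v).
Walk from root:
  at 44: 12 <= 44 <= 45, this is the LCA
LCA = 44


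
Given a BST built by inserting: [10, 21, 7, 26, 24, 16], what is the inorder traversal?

Tree insertion order: [10, 21, 7, 26, 24, 16]
Tree (level-order array): [10, 7, 21, None, None, 16, 26, None, None, 24]
Inorder traversal: [7, 10, 16, 21, 24, 26]


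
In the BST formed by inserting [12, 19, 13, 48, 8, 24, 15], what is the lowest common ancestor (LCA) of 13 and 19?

Tree insertion order: [12, 19, 13, 48, 8, 24, 15]
Tree (level-order array): [12, 8, 19, None, None, 13, 48, None, 15, 24]
In a BST, the LCA of p=13, q=19 is the first node v on the
root-to-leaf path with p <= v <= q (go left if both < v, right if both > v).
Walk from root:
  at 12: both 13 and 19 > 12, go right
  at 19: 13 <= 19 <= 19, this is the LCA
LCA = 19


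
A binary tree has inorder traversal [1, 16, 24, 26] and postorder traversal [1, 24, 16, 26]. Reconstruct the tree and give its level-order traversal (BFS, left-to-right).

Inorder:   [1, 16, 24, 26]
Postorder: [1, 24, 16, 26]
Algorithm: postorder visits root last, so walk postorder right-to-left;
each value is the root of the current inorder slice — split it at that
value, recurse on the right subtree first, then the left.
Recursive splits:
  root=26; inorder splits into left=[1, 16, 24], right=[]
  root=16; inorder splits into left=[1], right=[24]
  root=24; inorder splits into left=[], right=[]
  root=1; inorder splits into left=[], right=[]
Reconstructed level-order: [26, 16, 1, 24]


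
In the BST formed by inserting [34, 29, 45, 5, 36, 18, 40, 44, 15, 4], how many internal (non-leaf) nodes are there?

Tree built from: [34, 29, 45, 5, 36, 18, 40, 44, 15, 4]
Tree (level-order array): [34, 29, 45, 5, None, 36, None, 4, 18, None, 40, None, None, 15, None, None, 44]
Rule: An internal node has at least one child.
Per-node child counts:
  node 34: 2 child(ren)
  node 29: 1 child(ren)
  node 5: 2 child(ren)
  node 4: 0 child(ren)
  node 18: 1 child(ren)
  node 15: 0 child(ren)
  node 45: 1 child(ren)
  node 36: 1 child(ren)
  node 40: 1 child(ren)
  node 44: 0 child(ren)
Matching nodes: [34, 29, 5, 18, 45, 36, 40]
Count of internal (non-leaf) nodes: 7


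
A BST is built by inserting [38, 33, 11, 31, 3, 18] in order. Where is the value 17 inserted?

Starting tree (level order): [38, 33, None, 11, None, 3, 31, None, None, 18]
Insertion path: 38 -> 33 -> 11 -> 31 -> 18
Result: insert 17 as left child of 18
Final tree (level order): [38, 33, None, 11, None, 3, 31, None, None, 18, None, 17]


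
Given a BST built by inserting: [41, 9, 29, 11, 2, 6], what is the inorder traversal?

Tree insertion order: [41, 9, 29, 11, 2, 6]
Tree (level-order array): [41, 9, None, 2, 29, None, 6, 11]
Inorder traversal: [2, 6, 9, 11, 29, 41]


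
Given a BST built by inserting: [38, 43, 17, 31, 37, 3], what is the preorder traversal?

Tree insertion order: [38, 43, 17, 31, 37, 3]
Tree (level-order array): [38, 17, 43, 3, 31, None, None, None, None, None, 37]
Preorder traversal: [38, 17, 3, 31, 37, 43]


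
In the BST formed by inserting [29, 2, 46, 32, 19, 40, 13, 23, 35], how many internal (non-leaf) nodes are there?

Tree built from: [29, 2, 46, 32, 19, 40, 13, 23, 35]
Tree (level-order array): [29, 2, 46, None, 19, 32, None, 13, 23, None, 40, None, None, None, None, 35]
Rule: An internal node has at least one child.
Per-node child counts:
  node 29: 2 child(ren)
  node 2: 1 child(ren)
  node 19: 2 child(ren)
  node 13: 0 child(ren)
  node 23: 0 child(ren)
  node 46: 1 child(ren)
  node 32: 1 child(ren)
  node 40: 1 child(ren)
  node 35: 0 child(ren)
Matching nodes: [29, 2, 19, 46, 32, 40]
Count of internal (non-leaf) nodes: 6


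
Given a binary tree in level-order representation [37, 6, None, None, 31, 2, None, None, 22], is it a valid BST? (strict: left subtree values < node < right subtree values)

Level-order array: [37, 6, None, None, 31, 2, None, None, 22]
Validate using subtree bounds (lo, hi): at each node, require lo < value < hi,
then recurse left with hi=value and right with lo=value.
Preorder trace (stopping at first violation):
  at node 37 with bounds (-inf, +inf): OK
  at node 6 with bounds (-inf, 37): OK
  at node 31 with bounds (6, 37): OK
  at node 2 with bounds (6, 31): VIOLATION
Node 2 violates its bound: not (6 < 2 < 31).
Result: Not a valid BST


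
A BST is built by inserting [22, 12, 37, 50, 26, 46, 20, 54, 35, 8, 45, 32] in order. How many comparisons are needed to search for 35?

Search path for 35: 22 -> 37 -> 26 -> 35
Found: True
Comparisons: 4


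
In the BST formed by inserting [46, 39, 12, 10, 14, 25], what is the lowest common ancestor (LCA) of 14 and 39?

Tree insertion order: [46, 39, 12, 10, 14, 25]
Tree (level-order array): [46, 39, None, 12, None, 10, 14, None, None, None, 25]
In a BST, the LCA of p=14, q=39 is the first node v on the
root-to-leaf path with p <= v <= q (go left if both < v, right if both > v).
Walk from root:
  at 46: both 14 and 39 < 46, go left
  at 39: 14 <= 39 <= 39, this is the LCA
LCA = 39


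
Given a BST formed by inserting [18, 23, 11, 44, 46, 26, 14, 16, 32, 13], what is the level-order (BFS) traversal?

Tree insertion order: [18, 23, 11, 44, 46, 26, 14, 16, 32, 13]
Tree (level-order array): [18, 11, 23, None, 14, None, 44, 13, 16, 26, 46, None, None, None, None, None, 32]
BFS from the root, enqueuing left then right child of each popped node:
  queue [18] -> pop 18, enqueue [11, 23], visited so far: [18]
  queue [11, 23] -> pop 11, enqueue [14], visited so far: [18, 11]
  queue [23, 14] -> pop 23, enqueue [44], visited so far: [18, 11, 23]
  queue [14, 44] -> pop 14, enqueue [13, 16], visited so far: [18, 11, 23, 14]
  queue [44, 13, 16] -> pop 44, enqueue [26, 46], visited so far: [18, 11, 23, 14, 44]
  queue [13, 16, 26, 46] -> pop 13, enqueue [none], visited so far: [18, 11, 23, 14, 44, 13]
  queue [16, 26, 46] -> pop 16, enqueue [none], visited so far: [18, 11, 23, 14, 44, 13, 16]
  queue [26, 46] -> pop 26, enqueue [32], visited so far: [18, 11, 23, 14, 44, 13, 16, 26]
  queue [46, 32] -> pop 46, enqueue [none], visited so far: [18, 11, 23, 14, 44, 13, 16, 26, 46]
  queue [32] -> pop 32, enqueue [none], visited so far: [18, 11, 23, 14, 44, 13, 16, 26, 46, 32]
Result: [18, 11, 23, 14, 44, 13, 16, 26, 46, 32]


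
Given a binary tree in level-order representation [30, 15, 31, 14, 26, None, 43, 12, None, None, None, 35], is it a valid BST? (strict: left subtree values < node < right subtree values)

Level-order array: [30, 15, 31, 14, 26, None, 43, 12, None, None, None, 35]
Validate using subtree bounds (lo, hi): at each node, require lo < value < hi,
then recurse left with hi=value and right with lo=value.
Preorder trace (stopping at first violation):
  at node 30 with bounds (-inf, +inf): OK
  at node 15 with bounds (-inf, 30): OK
  at node 14 with bounds (-inf, 15): OK
  at node 12 with bounds (-inf, 14): OK
  at node 26 with bounds (15, 30): OK
  at node 31 with bounds (30, +inf): OK
  at node 43 with bounds (31, +inf): OK
  at node 35 with bounds (31, 43): OK
No violation found at any node.
Result: Valid BST


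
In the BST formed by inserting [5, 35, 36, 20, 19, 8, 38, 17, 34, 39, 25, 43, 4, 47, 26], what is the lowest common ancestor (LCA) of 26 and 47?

Tree insertion order: [5, 35, 36, 20, 19, 8, 38, 17, 34, 39, 25, 43, 4, 47, 26]
Tree (level-order array): [5, 4, 35, None, None, 20, 36, 19, 34, None, 38, 8, None, 25, None, None, 39, None, 17, None, 26, None, 43, None, None, None, None, None, 47]
In a BST, the LCA of p=26, q=47 is the first node v on the
root-to-leaf path with p <= v <= q (go left if both < v, right if both > v).
Walk from root:
  at 5: both 26 and 47 > 5, go right
  at 35: 26 <= 35 <= 47, this is the LCA
LCA = 35


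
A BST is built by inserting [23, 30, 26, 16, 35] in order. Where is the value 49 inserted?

Starting tree (level order): [23, 16, 30, None, None, 26, 35]
Insertion path: 23 -> 30 -> 35
Result: insert 49 as right child of 35
Final tree (level order): [23, 16, 30, None, None, 26, 35, None, None, None, 49]


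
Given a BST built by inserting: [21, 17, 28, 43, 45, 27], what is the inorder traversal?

Tree insertion order: [21, 17, 28, 43, 45, 27]
Tree (level-order array): [21, 17, 28, None, None, 27, 43, None, None, None, 45]
Inorder traversal: [17, 21, 27, 28, 43, 45]


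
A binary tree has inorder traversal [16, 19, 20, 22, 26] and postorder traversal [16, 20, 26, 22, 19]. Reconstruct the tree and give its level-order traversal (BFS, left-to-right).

Inorder:   [16, 19, 20, 22, 26]
Postorder: [16, 20, 26, 22, 19]
Algorithm: postorder visits root last, so walk postorder right-to-left;
each value is the root of the current inorder slice — split it at that
value, recurse on the right subtree first, then the left.
Recursive splits:
  root=19; inorder splits into left=[16], right=[20, 22, 26]
  root=22; inorder splits into left=[20], right=[26]
  root=26; inorder splits into left=[], right=[]
  root=20; inorder splits into left=[], right=[]
  root=16; inorder splits into left=[], right=[]
Reconstructed level-order: [19, 16, 22, 20, 26]


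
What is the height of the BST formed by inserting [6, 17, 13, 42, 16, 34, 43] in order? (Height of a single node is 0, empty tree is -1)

Insertion order: [6, 17, 13, 42, 16, 34, 43]
Tree (level-order array): [6, None, 17, 13, 42, None, 16, 34, 43]
Compute height bottom-up (empty subtree = -1):
  height(16) = 1 + max(-1, -1) = 0
  height(13) = 1 + max(-1, 0) = 1
  height(34) = 1 + max(-1, -1) = 0
  height(43) = 1 + max(-1, -1) = 0
  height(42) = 1 + max(0, 0) = 1
  height(17) = 1 + max(1, 1) = 2
  height(6) = 1 + max(-1, 2) = 3
Height = 3


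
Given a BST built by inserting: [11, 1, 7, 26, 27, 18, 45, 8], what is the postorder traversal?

Tree insertion order: [11, 1, 7, 26, 27, 18, 45, 8]
Tree (level-order array): [11, 1, 26, None, 7, 18, 27, None, 8, None, None, None, 45]
Postorder traversal: [8, 7, 1, 18, 45, 27, 26, 11]


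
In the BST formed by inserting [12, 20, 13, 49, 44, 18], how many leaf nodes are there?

Tree built from: [12, 20, 13, 49, 44, 18]
Tree (level-order array): [12, None, 20, 13, 49, None, 18, 44]
Rule: A leaf has 0 children.
Per-node child counts:
  node 12: 1 child(ren)
  node 20: 2 child(ren)
  node 13: 1 child(ren)
  node 18: 0 child(ren)
  node 49: 1 child(ren)
  node 44: 0 child(ren)
Matching nodes: [18, 44]
Count of leaf nodes: 2


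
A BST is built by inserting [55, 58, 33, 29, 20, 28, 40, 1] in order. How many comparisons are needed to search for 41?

Search path for 41: 55 -> 33 -> 40
Found: False
Comparisons: 3


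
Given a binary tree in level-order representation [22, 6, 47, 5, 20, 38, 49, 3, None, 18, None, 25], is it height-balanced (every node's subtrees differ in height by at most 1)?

Tree (level-order array): [22, 6, 47, 5, 20, 38, 49, 3, None, 18, None, 25]
Definition: a tree is height-balanced if, at every node, |h(left) - h(right)| <= 1 (empty subtree has height -1).
Bottom-up per-node check:
  node 3: h_left=-1, h_right=-1, diff=0 [OK], height=0
  node 5: h_left=0, h_right=-1, diff=1 [OK], height=1
  node 18: h_left=-1, h_right=-1, diff=0 [OK], height=0
  node 20: h_left=0, h_right=-1, diff=1 [OK], height=1
  node 6: h_left=1, h_right=1, diff=0 [OK], height=2
  node 25: h_left=-1, h_right=-1, diff=0 [OK], height=0
  node 38: h_left=0, h_right=-1, diff=1 [OK], height=1
  node 49: h_left=-1, h_right=-1, diff=0 [OK], height=0
  node 47: h_left=1, h_right=0, diff=1 [OK], height=2
  node 22: h_left=2, h_right=2, diff=0 [OK], height=3
All nodes satisfy the balance condition.
Result: Balanced


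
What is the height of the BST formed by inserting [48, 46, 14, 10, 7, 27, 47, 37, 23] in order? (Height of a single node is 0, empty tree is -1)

Insertion order: [48, 46, 14, 10, 7, 27, 47, 37, 23]
Tree (level-order array): [48, 46, None, 14, 47, 10, 27, None, None, 7, None, 23, 37]
Compute height bottom-up (empty subtree = -1):
  height(7) = 1 + max(-1, -1) = 0
  height(10) = 1 + max(0, -1) = 1
  height(23) = 1 + max(-1, -1) = 0
  height(37) = 1 + max(-1, -1) = 0
  height(27) = 1 + max(0, 0) = 1
  height(14) = 1 + max(1, 1) = 2
  height(47) = 1 + max(-1, -1) = 0
  height(46) = 1 + max(2, 0) = 3
  height(48) = 1 + max(3, -1) = 4
Height = 4


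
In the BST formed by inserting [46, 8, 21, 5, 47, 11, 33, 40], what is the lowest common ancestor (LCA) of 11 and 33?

Tree insertion order: [46, 8, 21, 5, 47, 11, 33, 40]
Tree (level-order array): [46, 8, 47, 5, 21, None, None, None, None, 11, 33, None, None, None, 40]
In a BST, the LCA of p=11, q=33 is the first node v on the
root-to-leaf path with p <= v <= q (go left if both < v, right if both > v).
Walk from root:
  at 46: both 11 and 33 < 46, go left
  at 8: both 11 and 33 > 8, go right
  at 21: 11 <= 21 <= 33, this is the LCA
LCA = 21


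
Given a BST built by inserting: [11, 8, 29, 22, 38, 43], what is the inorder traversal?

Tree insertion order: [11, 8, 29, 22, 38, 43]
Tree (level-order array): [11, 8, 29, None, None, 22, 38, None, None, None, 43]
Inorder traversal: [8, 11, 22, 29, 38, 43]


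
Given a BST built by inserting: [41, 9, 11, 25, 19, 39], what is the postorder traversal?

Tree insertion order: [41, 9, 11, 25, 19, 39]
Tree (level-order array): [41, 9, None, None, 11, None, 25, 19, 39]
Postorder traversal: [19, 39, 25, 11, 9, 41]


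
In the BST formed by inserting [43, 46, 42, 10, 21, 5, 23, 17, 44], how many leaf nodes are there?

Tree built from: [43, 46, 42, 10, 21, 5, 23, 17, 44]
Tree (level-order array): [43, 42, 46, 10, None, 44, None, 5, 21, None, None, None, None, 17, 23]
Rule: A leaf has 0 children.
Per-node child counts:
  node 43: 2 child(ren)
  node 42: 1 child(ren)
  node 10: 2 child(ren)
  node 5: 0 child(ren)
  node 21: 2 child(ren)
  node 17: 0 child(ren)
  node 23: 0 child(ren)
  node 46: 1 child(ren)
  node 44: 0 child(ren)
Matching nodes: [5, 17, 23, 44]
Count of leaf nodes: 4


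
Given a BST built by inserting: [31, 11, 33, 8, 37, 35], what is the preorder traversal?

Tree insertion order: [31, 11, 33, 8, 37, 35]
Tree (level-order array): [31, 11, 33, 8, None, None, 37, None, None, 35]
Preorder traversal: [31, 11, 8, 33, 37, 35]


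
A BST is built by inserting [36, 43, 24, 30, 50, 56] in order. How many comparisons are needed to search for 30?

Search path for 30: 36 -> 24 -> 30
Found: True
Comparisons: 3


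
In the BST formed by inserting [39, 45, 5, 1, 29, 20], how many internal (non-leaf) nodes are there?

Tree built from: [39, 45, 5, 1, 29, 20]
Tree (level-order array): [39, 5, 45, 1, 29, None, None, None, None, 20]
Rule: An internal node has at least one child.
Per-node child counts:
  node 39: 2 child(ren)
  node 5: 2 child(ren)
  node 1: 0 child(ren)
  node 29: 1 child(ren)
  node 20: 0 child(ren)
  node 45: 0 child(ren)
Matching nodes: [39, 5, 29]
Count of internal (non-leaf) nodes: 3


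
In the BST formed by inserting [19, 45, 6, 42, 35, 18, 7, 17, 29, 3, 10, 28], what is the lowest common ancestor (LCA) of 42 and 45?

Tree insertion order: [19, 45, 6, 42, 35, 18, 7, 17, 29, 3, 10, 28]
Tree (level-order array): [19, 6, 45, 3, 18, 42, None, None, None, 7, None, 35, None, None, 17, 29, None, 10, None, 28]
In a BST, the LCA of p=42, q=45 is the first node v on the
root-to-leaf path with p <= v <= q (go left if both < v, right if both > v).
Walk from root:
  at 19: both 42 and 45 > 19, go right
  at 45: 42 <= 45 <= 45, this is the LCA
LCA = 45


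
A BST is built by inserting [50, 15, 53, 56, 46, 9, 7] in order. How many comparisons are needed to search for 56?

Search path for 56: 50 -> 53 -> 56
Found: True
Comparisons: 3


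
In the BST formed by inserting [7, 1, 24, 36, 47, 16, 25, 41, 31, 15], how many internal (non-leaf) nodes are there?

Tree built from: [7, 1, 24, 36, 47, 16, 25, 41, 31, 15]
Tree (level-order array): [7, 1, 24, None, None, 16, 36, 15, None, 25, 47, None, None, None, 31, 41]
Rule: An internal node has at least one child.
Per-node child counts:
  node 7: 2 child(ren)
  node 1: 0 child(ren)
  node 24: 2 child(ren)
  node 16: 1 child(ren)
  node 15: 0 child(ren)
  node 36: 2 child(ren)
  node 25: 1 child(ren)
  node 31: 0 child(ren)
  node 47: 1 child(ren)
  node 41: 0 child(ren)
Matching nodes: [7, 24, 16, 36, 25, 47]
Count of internal (non-leaf) nodes: 6


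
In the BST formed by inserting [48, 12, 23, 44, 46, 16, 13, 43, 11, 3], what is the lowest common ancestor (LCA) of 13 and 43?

Tree insertion order: [48, 12, 23, 44, 46, 16, 13, 43, 11, 3]
Tree (level-order array): [48, 12, None, 11, 23, 3, None, 16, 44, None, None, 13, None, 43, 46]
In a BST, the LCA of p=13, q=43 is the first node v on the
root-to-leaf path with p <= v <= q (go left if both < v, right if both > v).
Walk from root:
  at 48: both 13 and 43 < 48, go left
  at 12: both 13 and 43 > 12, go right
  at 23: 13 <= 23 <= 43, this is the LCA
LCA = 23
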